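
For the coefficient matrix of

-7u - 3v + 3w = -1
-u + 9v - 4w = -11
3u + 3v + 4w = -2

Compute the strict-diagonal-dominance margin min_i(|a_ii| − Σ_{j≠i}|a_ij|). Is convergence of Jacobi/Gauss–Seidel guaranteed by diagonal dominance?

-2

row 1: |-7| − (3+3) = 1
row 2: |9| − (1+4) = 4
row 3: |4| − (3+3) = -2
minimum over rows = -2 → not strictly diagonally dominant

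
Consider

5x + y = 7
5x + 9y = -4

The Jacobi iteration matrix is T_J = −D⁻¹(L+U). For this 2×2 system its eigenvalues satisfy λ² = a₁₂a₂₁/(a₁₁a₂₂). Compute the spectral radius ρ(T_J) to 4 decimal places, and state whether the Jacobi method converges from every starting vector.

a₁₂a₂₁/(a₁₁a₂₂) = (1)·(5) / ((5)·(9)) = 0.111111
ρ = √|0.111111| = √0.111111 = 0.3333
ρ < 1, so Jacobi converges

0.3333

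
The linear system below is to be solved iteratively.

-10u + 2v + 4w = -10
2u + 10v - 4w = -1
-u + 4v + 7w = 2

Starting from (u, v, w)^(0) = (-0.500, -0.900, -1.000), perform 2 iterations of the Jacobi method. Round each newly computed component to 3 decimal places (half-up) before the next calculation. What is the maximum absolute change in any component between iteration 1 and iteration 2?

0.792

Iteration 1:
  u = (-10 - (2)·-0.900 - (4)·-1.000) / (-10) = 0.420
  v = (-1 - (2)·-0.500 - (-4)·-1.000) / (10) = -0.400
  w = (2 - (-1)·-0.500 - (4)·-0.900) / (7) = 0.729
Iteration 2:
  u = (-10 - (2)·-0.400 - (4)·0.729) / (-10) = 1.212
  v = (-1 - (2)·0.420 - (-4)·0.729) / (10) = 0.108
  w = (2 - (-1)·0.420 - (4)·-0.400) / (7) = 0.574
Change: (0.792, 0.508, -0.155) → max |·| = 0.792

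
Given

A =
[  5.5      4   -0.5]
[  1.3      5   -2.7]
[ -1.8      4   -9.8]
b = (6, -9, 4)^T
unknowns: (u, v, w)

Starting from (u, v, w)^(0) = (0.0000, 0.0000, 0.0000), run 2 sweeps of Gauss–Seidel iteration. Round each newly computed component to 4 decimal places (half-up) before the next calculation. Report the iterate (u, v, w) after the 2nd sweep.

Iteration 1:
  u = (6 - (4)·0.0000 - (-0.5)·0.0000) / (5.5) = 1.0909
  v = (-9 - (1.3)·1.0909 - (-2.7)·0.0000) / (5) = -2.0836
  w = (4 - (-1.8)·1.0909 - (4)·-2.0836) / (-9.8) = -1.4590
Iteration 2:
  u = (6 - (4)·-2.0836 - (-0.5)·-1.4590) / (5.5) = 2.4736
  v = (-9 - (1.3)·2.4736 - (-2.7)·-1.4590) / (5) = -3.2310
  w = (4 - (-1.8)·2.4736 - (4)·-3.2310) / (-9.8) = -2.1813

(2.4736, -3.2310, -2.1813)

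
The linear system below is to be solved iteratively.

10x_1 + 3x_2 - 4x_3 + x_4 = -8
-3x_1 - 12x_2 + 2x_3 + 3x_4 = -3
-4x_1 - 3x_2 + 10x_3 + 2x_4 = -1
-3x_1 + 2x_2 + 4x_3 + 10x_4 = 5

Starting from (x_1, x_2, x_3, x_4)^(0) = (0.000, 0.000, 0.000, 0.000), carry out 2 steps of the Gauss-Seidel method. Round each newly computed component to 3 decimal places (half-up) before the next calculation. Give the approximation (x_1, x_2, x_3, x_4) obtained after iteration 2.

(-1.077, 0.543, -0.425, 0.238)

Iteration 1:
  x_1 = (-8 - (3)·0.000 - (-4)·0.000 - (1)·0.000) / (10) = -0.800
  x_2 = (-3 - (-3)·-0.800 - (2)·0.000 - (3)·0.000) / (-12) = 0.450
  x_3 = (-1 - (-4)·-0.800 - (-3)·0.450 - (2)·0.000) / (10) = -0.285
  x_4 = (5 - (-3)·-0.800 - (2)·0.450 - (4)·-0.285) / (10) = 0.284
Iteration 2:
  x_1 = (-8 - (3)·0.450 - (-4)·-0.285 - (1)·0.284) / (10) = -1.077
  x_2 = (-3 - (-3)·-1.077 - (2)·-0.285 - (3)·0.284) / (-12) = 0.543
  x_3 = (-1 - (-4)·-1.077 - (-3)·0.543 - (2)·0.284) / (10) = -0.425
  x_4 = (5 - (-3)·-1.077 - (2)·0.543 - (4)·-0.425) / (10) = 0.238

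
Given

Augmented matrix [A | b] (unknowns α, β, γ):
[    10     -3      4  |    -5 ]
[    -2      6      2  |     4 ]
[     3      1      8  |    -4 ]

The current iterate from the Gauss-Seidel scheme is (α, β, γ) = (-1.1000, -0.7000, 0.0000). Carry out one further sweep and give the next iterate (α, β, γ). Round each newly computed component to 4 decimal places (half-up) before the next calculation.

(-0.7100, 0.4300, -0.2875)

One sweep:
  α = (-5 - (-3)·-0.7000 - (4)·0.0000) / (10) = -0.7100
  β = (4 - (-2)·-0.7100 - (2)·0.0000) / (6) = 0.4300
  γ = (-4 - (3)·-0.7100 - (1)·0.4300) / (8) = -0.2875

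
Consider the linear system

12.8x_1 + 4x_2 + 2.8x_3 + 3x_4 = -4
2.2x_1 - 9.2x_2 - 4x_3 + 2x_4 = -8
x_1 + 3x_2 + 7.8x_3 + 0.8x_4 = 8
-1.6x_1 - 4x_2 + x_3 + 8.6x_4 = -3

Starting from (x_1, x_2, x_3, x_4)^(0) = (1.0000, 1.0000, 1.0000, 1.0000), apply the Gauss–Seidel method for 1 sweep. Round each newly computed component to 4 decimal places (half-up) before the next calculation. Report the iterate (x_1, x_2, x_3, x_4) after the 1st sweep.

(-1.0781, 0.3944, 0.9096, -0.4717)

Iteration 1:
  x_1 = (-4 - (4)·1.0000 - (2.8)·1.0000 - (3)·1.0000) / (12.8) = -1.0781
  x_2 = (-8 - (2.2)·-1.0781 - (-4)·1.0000 - (2)·1.0000) / (-9.2) = 0.3944
  x_3 = (8 - (1)·-1.0781 - (3)·0.3944 - (0.8)·1.0000) / (7.8) = 0.9096
  x_4 = (-3 - (-1.6)·-1.0781 - (-4)·0.3944 - (1)·0.9096) / (8.6) = -0.4717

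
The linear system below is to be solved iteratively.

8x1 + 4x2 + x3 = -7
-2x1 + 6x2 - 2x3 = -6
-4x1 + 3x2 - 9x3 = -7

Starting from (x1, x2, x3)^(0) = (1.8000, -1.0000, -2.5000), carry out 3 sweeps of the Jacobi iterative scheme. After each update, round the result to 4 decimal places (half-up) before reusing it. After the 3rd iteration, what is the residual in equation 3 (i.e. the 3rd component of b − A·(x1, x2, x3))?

Iteration 1:
  x1 = (-7 - (4)·-1.0000 - (1)·-2.5000) / (8) = -0.0625
  x2 = (-6 - (-2)·1.8000 - (-2)·-2.5000) / (6) = -1.2333
  x3 = (-7 - (-4)·1.8000 - (3)·-1.0000) / (-9) = -0.3556
Iteration 2:
  x1 = (-7 - (4)·-1.2333 - (1)·-0.3556) / (8) = -0.2139
  x2 = (-6 - (-2)·-0.0625 - (-2)·-0.3556) / (6) = -1.1394
  x3 = (-7 - (-4)·-0.0625 - (3)·-1.2333) / (-9) = 0.3945
Iteration 3:
  x1 = (-7 - (4)·-1.1394 - (1)·0.3945) / (8) = -0.3546
  x2 = (-6 - (-2)·-0.2139 - (-2)·0.3945) / (6) = -0.9398
  x3 = (-7 - (-4)·-0.2139 - (3)·-1.1394) / (-9) = 0.4930
Residual b − A·x = (-0.8970, -0.0844, -1.1620)

-1.1620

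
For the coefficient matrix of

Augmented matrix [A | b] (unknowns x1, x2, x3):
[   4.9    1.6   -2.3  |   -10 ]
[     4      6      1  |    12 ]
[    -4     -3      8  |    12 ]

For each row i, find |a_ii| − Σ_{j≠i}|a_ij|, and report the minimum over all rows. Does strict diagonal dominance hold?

1

row 1: |4.9| − (1.6+2.3) = 1
row 2: |6| − (4+1) = 1
row 3: |8| − (4+3) = 1
minimum over rows = 1 → strictly diagonally dominant (convergence guaranteed)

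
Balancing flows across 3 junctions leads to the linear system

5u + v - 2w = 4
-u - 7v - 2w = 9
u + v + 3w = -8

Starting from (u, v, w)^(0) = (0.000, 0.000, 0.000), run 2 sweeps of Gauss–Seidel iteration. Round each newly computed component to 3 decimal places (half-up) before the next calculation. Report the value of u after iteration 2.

0.093

Iteration 1:
  u = (4 - (1)·0.000 - (-2)·0.000) / (5) = 0.800
  v = (9 - (-1)·0.800 - (-2)·0.000) / (-7) = -1.400
  w = (-8 - (1)·0.800 - (1)·-1.400) / (3) = -2.467
Iteration 2:
  u = (4 - (1)·-1.400 - (-2)·-2.467) / (5) = 0.093
  v = (9 - (-1)·0.093 - (-2)·-2.467) / (-7) = -0.594
  w = (-8 - (1)·0.093 - (1)·-0.594) / (3) = -2.500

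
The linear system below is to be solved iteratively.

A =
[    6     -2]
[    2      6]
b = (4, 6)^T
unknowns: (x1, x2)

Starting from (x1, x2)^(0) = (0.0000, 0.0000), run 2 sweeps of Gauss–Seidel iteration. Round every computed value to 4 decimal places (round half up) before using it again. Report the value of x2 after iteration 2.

Iteration 1:
  x1 = (4 - (-2)·0.0000) / (6) = 0.6667
  x2 = (6 - (2)·0.6667) / (6) = 0.7778
Iteration 2:
  x1 = (4 - (-2)·0.7778) / (6) = 0.9259
  x2 = (6 - (2)·0.9259) / (6) = 0.6914

0.6914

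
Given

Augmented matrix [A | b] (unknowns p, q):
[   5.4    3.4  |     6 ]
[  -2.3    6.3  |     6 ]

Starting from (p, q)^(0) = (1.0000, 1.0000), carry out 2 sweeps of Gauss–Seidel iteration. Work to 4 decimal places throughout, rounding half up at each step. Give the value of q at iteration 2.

1.0987

Iteration 1:
  p = (6 - (3.4)·1.0000) / (5.4) = 0.4815
  q = (6 - (-2.3)·0.4815) / (6.3) = 1.1282
Iteration 2:
  p = (6 - (3.4)·1.1282) / (5.4) = 0.4008
  q = (6 - (-2.3)·0.4008) / (6.3) = 1.0987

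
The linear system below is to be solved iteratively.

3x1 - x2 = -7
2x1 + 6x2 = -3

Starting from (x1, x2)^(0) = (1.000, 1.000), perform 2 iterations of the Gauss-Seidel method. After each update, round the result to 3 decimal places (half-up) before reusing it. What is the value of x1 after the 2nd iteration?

Iteration 1:
  x1 = (-7 - (-1)·1.000) / (3) = -2.000
  x2 = (-3 - (2)·-2.000) / (6) = 0.167
Iteration 2:
  x1 = (-7 - (-1)·0.167) / (3) = -2.278
  x2 = (-3 - (2)·-2.278) / (6) = 0.259

-2.278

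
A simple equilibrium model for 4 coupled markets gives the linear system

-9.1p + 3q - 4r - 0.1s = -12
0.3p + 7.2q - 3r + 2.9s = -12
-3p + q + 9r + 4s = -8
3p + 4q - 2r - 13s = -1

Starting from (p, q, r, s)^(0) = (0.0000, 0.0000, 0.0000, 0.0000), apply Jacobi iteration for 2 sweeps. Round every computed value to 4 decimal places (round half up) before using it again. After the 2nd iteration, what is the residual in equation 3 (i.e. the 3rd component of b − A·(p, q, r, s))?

0.2642

Iteration 1:
  p = (-12 - (3)·0.0000 - (-4)·0.0000 - (-0.1)·0.0000) / (-9.1) = 1.3187
  q = (-12 - (0.3)·0.0000 - (-3)·0.0000 - (2.9)·0.0000) / (7.2) = -1.6667
  r = (-8 - (-3)·0.0000 - (1)·0.0000 - (4)·0.0000) / (9) = -0.8889
  s = (-1 - (3)·0.0000 - (4)·0.0000 - (-2)·0.0000) / (-13) = 0.0769
Iteration 2:
  p = (-12 - (3)·-1.6667 - (-4)·-0.8889 - (-0.1)·0.0769) / (-9.1) = 1.1591
  q = (-12 - (0.3)·1.3187 - (-3)·-0.8889 - (2.9)·0.0769) / (7.2) = -2.1230
  r = (-8 - (-3)·1.3187 - (1)·-1.6667 - (4)·0.0769) / (9) = -0.2983
  s = (-1 - (3)·1.3187 - (4)·-1.6667 - (-2)·-0.8889) / (-13) = 0.0052
Residual b − A·x = (3.7241, 2.0279, 0.2642, 3.4857)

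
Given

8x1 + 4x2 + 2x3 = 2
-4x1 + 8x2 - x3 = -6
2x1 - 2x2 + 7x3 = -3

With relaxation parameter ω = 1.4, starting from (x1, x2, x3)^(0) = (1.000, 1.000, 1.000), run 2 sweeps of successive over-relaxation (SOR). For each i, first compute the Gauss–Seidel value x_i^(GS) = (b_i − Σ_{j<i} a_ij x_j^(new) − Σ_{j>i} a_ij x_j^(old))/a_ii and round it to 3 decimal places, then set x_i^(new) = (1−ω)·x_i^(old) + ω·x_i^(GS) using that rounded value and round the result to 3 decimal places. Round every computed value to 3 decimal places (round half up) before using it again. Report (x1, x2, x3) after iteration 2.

(2.704, 1.420, -0.561)

Iteration 1:
  x1: GS value = (2 - (4)·1.000 - (2)·1.000) / (8) = -0.500;  x1 ← (1−ω)·1.000 + ω·-0.500 = -1.100
  x2: GS value = (-6 - (-4)·-1.100 - (-1)·1.000) / (8) = -1.175;  x2 ← (1−ω)·1.000 + ω·-1.175 = -2.045
  x3: GS value = (-3 - (2)·-1.100 - (-2)·-2.045) / (7) = -0.699;  x3 ← (1−ω)·1.000 + ω·-0.699 = -1.379
Iteration 2:
  x1: GS value = (2 - (4)·-2.045 - (2)·-1.379) / (8) = 1.617;  x1 ← (1−ω)·-1.100 + ω·1.617 = 2.704
  x2: GS value = (-6 - (-4)·2.704 - (-1)·-1.379) / (8) = 0.430;  x2 ← (1−ω)·-2.045 + ω·0.430 = 1.420
  x3: GS value = (-3 - (2)·2.704 - (-2)·1.420) / (7) = -0.795;  x3 ← (1−ω)·-1.379 + ω·-0.795 = -0.561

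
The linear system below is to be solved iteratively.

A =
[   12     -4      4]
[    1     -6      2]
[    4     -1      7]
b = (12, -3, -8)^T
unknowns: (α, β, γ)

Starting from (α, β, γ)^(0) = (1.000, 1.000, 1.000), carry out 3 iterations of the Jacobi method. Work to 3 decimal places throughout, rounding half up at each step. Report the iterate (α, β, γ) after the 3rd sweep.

(1.571, 0.286, -2.184)

Iteration 1:
  α = (12 - (-4)·1.000 - (4)·1.000) / (12) = 1.000
  β = (-3 - (1)·1.000 - (2)·1.000) / (-6) = 1.000
  γ = (-8 - (4)·1.000 - (-1)·1.000) / (7) = -1.571
Iteration 2:
  α = (12 - (-4)·1.000 - (4)·-1.571) / (12) = 1.857
  β = (-3 - (1)·1.000 - (2)·-1.571) / (-6) = 0.143
  γ = (-8 - (4)·1.000 - (-1)·1.000) / (7) = -1.571
Iteration 3:
  α = (12 - (-4)·0.143 - (4)·-1.571) / (12) = 1.571
  β = (-3 - (1)·1.857 - (2)·-1.571) / (-6) = 0.286
  γ = (-8 - (4)·1.857 - (-1)·0.143) / (7) = -2.184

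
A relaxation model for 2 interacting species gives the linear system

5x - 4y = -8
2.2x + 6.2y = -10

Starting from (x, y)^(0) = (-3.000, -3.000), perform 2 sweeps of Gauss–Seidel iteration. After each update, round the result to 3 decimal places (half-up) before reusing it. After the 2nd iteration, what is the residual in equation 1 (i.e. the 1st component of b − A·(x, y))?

Iteration 1:
  x = (-8 - (-4)·-3.000) / (5) = -4.000
  y = (-10 - (2.2)·-4.000) / (6.2) = -0.194
Iteration 2:
  x = (-8 - (-4)·-0.194) / (5) = -1.755
  y = (-10 - (2.2)·-1.755) / (6.2) = -0.990
Residual b − A·x = (-3.185, -0.001)

-3.185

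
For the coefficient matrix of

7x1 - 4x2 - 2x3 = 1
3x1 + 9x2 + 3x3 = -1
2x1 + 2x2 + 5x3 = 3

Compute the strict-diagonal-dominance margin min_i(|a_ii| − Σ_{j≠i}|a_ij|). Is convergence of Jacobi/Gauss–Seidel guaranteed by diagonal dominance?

row 1: |7| − (4+2) = 1
row 2: |9| − (3+3) = 3
row 3: |5| − (2+2) = 1
minimum over rows = 1 → strictly diagonally dominant (convergence guaranteed)

1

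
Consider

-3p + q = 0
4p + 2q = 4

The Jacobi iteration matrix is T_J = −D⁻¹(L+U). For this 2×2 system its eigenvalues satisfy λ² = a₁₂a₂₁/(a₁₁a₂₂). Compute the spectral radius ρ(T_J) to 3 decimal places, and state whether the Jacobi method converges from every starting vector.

0.816

a₁₂a₂₁/(a₁₁a₂₂) = (1)·(4) / ((-3)·(2)) = -0.666667
ρ = √|-0.666667| = √0.666667 = 0.816
ρ < 1, so Jacobi converges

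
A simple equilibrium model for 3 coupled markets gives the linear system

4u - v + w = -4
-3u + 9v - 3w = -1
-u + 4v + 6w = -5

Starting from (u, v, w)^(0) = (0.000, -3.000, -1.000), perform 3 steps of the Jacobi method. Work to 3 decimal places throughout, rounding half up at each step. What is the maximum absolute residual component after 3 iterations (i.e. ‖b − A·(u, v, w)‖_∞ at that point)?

3.019

Iteration 1:
  u = (-4 - (-1)·-3.000 - (1)·-1.000) / (4) = -1.500
  v = (-1 - (-3)·0.000 - (-3)·-1.000) / (9) = -0.444
  w = (-5 - (-1)·0.000 - (4)·-3.000) / (6) = 1.167
Iteration 2:
  u = (-4 - (-1)·-0.444 - (1)·1.167) / (4) = -1.403
  v = (-1 - (-3)·-1.500 - (-3)·1.167) / (9) = -0.222
  w = (-5 - (-1)·-1.500 - (4)·-0.444) / (6) = -0.787
Iteration 3:
  u = (-4 - (-1)·-0.222 - (1)·-0.787) / (4) = -0.859
  v = (-1 - (-3)·-1.403 - (-3)·-0.787) / (9) = -0.841
  w = (-5 - (-1)·-1.403 - (4)·-0.222) / (6) = -0.919
Residual b − A·x = (-0.486, 1.235, 3.019); ∞-norm = 3.019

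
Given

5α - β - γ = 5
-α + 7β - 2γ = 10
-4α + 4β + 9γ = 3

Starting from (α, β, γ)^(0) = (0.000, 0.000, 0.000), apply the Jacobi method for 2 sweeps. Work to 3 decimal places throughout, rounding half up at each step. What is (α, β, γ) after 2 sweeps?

(1.352, 1.667, 0.143)

Iteration 1:
  α = (5 - (-1)·0.000 - (-1)·0.000) / (5) = 1.000
  β = (10 - (-1)·0.000 - (-2)·0.000) / (7) = 1.429
  γ = (3 - (-4)·0.000 - (4)·0.000) / (9) = 0.333
Iteration 2:
  α = (5 - (-1)·1.429 - (-1)·0.333) / (5) = 1.352
  β = (10 - (-1)·1.000 - (-2)·0.333) / (7) = 1.667
  γ = (3 - (-4)·1.000 - (4)·1.429) / (9) = 0.143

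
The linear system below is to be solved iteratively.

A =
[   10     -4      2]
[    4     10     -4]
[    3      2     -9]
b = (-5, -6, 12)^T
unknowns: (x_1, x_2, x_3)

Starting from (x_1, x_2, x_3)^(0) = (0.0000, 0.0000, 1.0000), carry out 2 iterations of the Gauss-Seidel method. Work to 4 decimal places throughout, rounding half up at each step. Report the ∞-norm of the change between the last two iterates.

1.2363

Iteration 1:
  x_1 = (-5 - (-4)·0.0000 - (2)·1.0000) / (10) = -0.7000
  x_2 = (-6 - (4)·-0.7000 - (-4)·1.0000) / (10) = 0.0800
  x_3 = (12 - (3)·-0.7000 - (2)·0.0800) / (-9) = -1.5489
Iteration 2:
  x_1 = (-5 - (-4)·0.0800 - (2)·-1.5489) / (10) = -0.1582
  x_2 = (-6 - (4)·-0.1582 - (-4)·-1.5489) / (10) = -1.1563
  x_3 = (12 - (3)·-0.1582 - (2)·-1.1563) / (-9) = -1.6430
Change: (0.5418, -1.2363, -0.0941) → max |·| = 1.2363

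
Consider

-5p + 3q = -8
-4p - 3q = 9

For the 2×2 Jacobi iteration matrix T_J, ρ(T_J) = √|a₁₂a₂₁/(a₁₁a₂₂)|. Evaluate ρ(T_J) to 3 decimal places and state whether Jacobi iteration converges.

a₁₂a₂₁/(a₁₁a₂₂) = (3)·(-4) / ((-5)·(-3)) = -0.800000
ρ = √|-0.800000| = √0.800000 = 0.894
ρ < 1, so Jacobi converges

0.894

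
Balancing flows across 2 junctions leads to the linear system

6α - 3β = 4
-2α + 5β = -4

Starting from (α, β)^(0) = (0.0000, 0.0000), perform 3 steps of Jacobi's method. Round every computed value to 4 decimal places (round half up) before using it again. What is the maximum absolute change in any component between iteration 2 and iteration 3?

Iteration 1:
  α = (4 - (-3)·0.0000) / (6) = 0.6667
  β = (-4 - (-2)·0.0000) / (5) = -0.8000
Iteration 2:
  α = (4 - (-3)·-0.8000) / (6) = 0.2667
  β = (-4 - (-2)·0.6667) / (5) = -0.5333
Iteration 3:
  α = (4 - (-3)·-0.5333) / (6) = 0.4000
  β = (-4 - (-2)·0.2667) / (5) = -0.6933
Change: (0.1333, -0.1600) → max |·| = 0.1600

0.1600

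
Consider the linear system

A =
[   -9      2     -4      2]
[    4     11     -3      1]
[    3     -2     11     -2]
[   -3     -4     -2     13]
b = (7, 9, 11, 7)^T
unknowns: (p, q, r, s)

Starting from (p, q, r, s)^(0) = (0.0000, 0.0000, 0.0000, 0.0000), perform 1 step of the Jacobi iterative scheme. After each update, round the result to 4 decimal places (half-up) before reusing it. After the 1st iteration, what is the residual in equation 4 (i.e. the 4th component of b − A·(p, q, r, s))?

Iteration 1:
  p = (7 - (2)·0.0000 - (-4)·0.0000 - (2)·0.0000) / (-9) = -0.7778
  q = (9 - (4)·0.0000 - (-3)·0.0000 - (1)·0.0000) / (11) = 0.8182
  r = (11 - (3)·0.0000 - (-2)·0.0000 - (-2)·0.0000) / (11) = 1.0000
  s = (7 - (-3)·0.0000 - (-4)·0.0000 - (-2)·0.0000) / (13) = 0.5385
Residual b − A·x = (1.2864, 5.5725, 5.0468, 2.9389)

2.9389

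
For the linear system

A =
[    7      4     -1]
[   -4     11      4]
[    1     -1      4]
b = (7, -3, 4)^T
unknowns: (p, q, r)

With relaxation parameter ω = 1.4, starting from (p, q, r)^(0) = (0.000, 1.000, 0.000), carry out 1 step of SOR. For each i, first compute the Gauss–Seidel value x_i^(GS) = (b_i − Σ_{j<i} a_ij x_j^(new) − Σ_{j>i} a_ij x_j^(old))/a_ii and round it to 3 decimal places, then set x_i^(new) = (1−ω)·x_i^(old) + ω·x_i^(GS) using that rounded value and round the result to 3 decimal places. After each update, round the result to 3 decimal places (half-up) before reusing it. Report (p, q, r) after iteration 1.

Iteration 1:
  p: GS value = (7 - (4)·1.000 - (-1)·0.000) / (7) = 0.429;  p ← (1−ω)·0.000 + ω·0.429 = 0.601
  q: GS value = (-3 - (-4)·0.601 - (4)·0.000) / (11) = -0.054;  q ← (1−ω)·1.000 + ω·-0.054 = -0.476
  r: GS value = (4 - (1)·0.601 - (-1)·-0.476) / (4) = 0.731;  r ← (1−ω)·0.000 + ω·0.731 = 1.023

(0.601, -0.476, 1.023)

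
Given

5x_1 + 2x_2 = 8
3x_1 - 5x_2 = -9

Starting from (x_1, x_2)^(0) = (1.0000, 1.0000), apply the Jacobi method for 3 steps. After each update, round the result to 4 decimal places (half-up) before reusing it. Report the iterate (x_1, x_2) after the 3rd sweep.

(0.5920, 2.1840)

Iteration 1:
  x_1 = (8 - (2)·1.0000) / (5) = 1.2000
  x_2 = (-9 - (3)·1.0000) / (-5) = 2.4000
Iteration 2:
  x_1 = (8 - (2)·2.4000) / (5) = 0.6400
  x_2 = (-9 - (3)·1.2000) / (-5) = 2.5200
Iteration 3:
  x_1 = (8 - (2)·2.5200) / (5) = 0.5920
  x_2 = (-9 - (3)·0.6400) / (-5) = 2.1840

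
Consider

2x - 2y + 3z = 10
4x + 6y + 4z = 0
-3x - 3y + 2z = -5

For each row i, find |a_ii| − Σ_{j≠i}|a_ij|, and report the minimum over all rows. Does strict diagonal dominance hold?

row 1: |2| − (2+3) = -3
row 2: |6| − (4+4) = -2
row 3: |2| − (3+3) = -4
minimum over rows = -4 → not strictly diagonally dominant

-4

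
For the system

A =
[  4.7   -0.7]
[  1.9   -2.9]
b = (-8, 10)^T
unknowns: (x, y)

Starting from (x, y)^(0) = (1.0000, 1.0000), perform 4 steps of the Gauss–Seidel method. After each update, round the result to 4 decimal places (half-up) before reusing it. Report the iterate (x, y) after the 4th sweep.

(-2.4544, -5.0563)

Iteration 1:
  x = (-8 - (-0.7)·1.0000) / (4.7) = -1.5532
  y = (10 - (1.9)·-1.5532) / (-2.9) = -4.4659
Iteration 2:
  x = (-8 - (-0.7)·-4.4659) / (4.7) = -2.3673
  y = (10 - (1.9)·-2.3673) / (-2.9) = -4.9993
Iteration 3:
  x = (-8 - (-0.7)·-4.9993) / (4.7) = -2.4467
  y = (10 - (1.9)·-2.4467) / (-2.9) = -5.0513
Iteration 4:
  x = (-8 - (-0.7)·-5.0513) / (4.7) = -2.4544
  y = (10 - (1.9)·-2.4544) / (-2.9) = -5.0563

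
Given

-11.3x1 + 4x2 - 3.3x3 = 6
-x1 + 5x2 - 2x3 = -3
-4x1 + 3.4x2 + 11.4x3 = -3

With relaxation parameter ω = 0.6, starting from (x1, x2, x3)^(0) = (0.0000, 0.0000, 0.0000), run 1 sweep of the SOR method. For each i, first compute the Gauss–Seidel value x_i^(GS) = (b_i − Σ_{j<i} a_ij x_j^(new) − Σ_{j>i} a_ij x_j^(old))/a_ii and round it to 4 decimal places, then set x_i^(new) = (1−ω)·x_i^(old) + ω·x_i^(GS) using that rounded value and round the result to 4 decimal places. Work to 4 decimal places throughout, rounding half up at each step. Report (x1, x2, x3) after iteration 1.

(-0.3186, -0.3982, -0.1537)

Iteration 1:
  x1: GS value = (6 - (4)·0.0000 - (-3.3)·0.0000) / (-11.3) = -0.5310;  x1 ← (1−ω)·0.0000 + ω·-0.5310 = -0.3186
  x2: GS value = (-3 - (-1)·-0.3186 - (-2)·0.0000) / (5) = -0.6637;  x2 ← (1−ω)·0.0000 + ω·-0.6637 = -0.3982
  x3: GS value = (-3 - (-4)·-0.3186 - (3.4)·-0.3982) / (11.4) = -0.2562;  x3 ← (1−ω)·0.0000 + ω·-0.2562 = -0.1537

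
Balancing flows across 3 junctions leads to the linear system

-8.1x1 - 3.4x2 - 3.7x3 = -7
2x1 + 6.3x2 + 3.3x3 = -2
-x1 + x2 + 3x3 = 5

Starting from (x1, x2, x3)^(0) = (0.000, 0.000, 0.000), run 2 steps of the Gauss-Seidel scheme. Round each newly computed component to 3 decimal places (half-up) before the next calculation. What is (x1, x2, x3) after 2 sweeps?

Iteration 1:
  x1 = (-7 - (-3.4)·0.000 - (-3.7)·0.000) / (-8.1) = 0.864
  x2 = (-2 - (2)·0.864 - (3.3)·0.000) / (6.3) = -0.592
  x3 = (5 - (-1)·0.864 - (1)·-0.592) / (3) = 2.152
Iteration 2:
  x1 = (-7 - (-3.4)·-0.592 - (-3.7)·2.152) / (-8.1) = 0.130
  x2 = (-2 - (2)·0.130 - (3.3)·2.152) / (6.3) = -1.486
  x3 = (5 - (-1)·0.130 - (1)·-1.486) / (3) = 2.205

(0.130, -1.486, 2.205)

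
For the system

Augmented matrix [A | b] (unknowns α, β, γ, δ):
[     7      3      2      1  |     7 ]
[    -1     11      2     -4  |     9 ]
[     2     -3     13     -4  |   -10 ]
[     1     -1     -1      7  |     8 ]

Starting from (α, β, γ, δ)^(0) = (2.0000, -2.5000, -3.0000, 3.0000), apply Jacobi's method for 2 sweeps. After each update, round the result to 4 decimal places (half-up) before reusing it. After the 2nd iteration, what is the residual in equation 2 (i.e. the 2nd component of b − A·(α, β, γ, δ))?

Iteration 1:
  α = (7 - (3)·-2.5000 - (2)·-3.0000 - (1)·3.0000) / (7) = 2.5000
  β = (9 - (-1)·2.0000 - (2)·-3.0000 - (-4)·3.0000) / (11) = 2.6364
  γ = (-10 - (2)·2.0000 - (-3)·-2.5000 - (-4)·3.0000) / (13) = -0.7308
  δ = (8 - (1)·2.0000 - (-1)·-2.5000 - (-1)·-3.0000) / (7) = 0.0714
Iteration 2:
  α = (7 - (3)·2.6364 - (2)·-0.7308 - (1)·0.0714) / (7) = 0.0687
  β = (9 - (-1)·2.5000 - (2)·-0.7308 - (-4)·0.0714) / (11) = 1.2043
  γ = (-10 - (2)·2.5000 - (-3)·2.6364 - (-4)·0.0714) / (13) = -0.5235
  δ = (8 - (1)·2.5000 - (-1)·2.6364 - (-1)·-0.7308) / (7) = 1.0579
Residual b − A·x = (2.8953, 1.1000, 4.5126, 1.2068)

1.1000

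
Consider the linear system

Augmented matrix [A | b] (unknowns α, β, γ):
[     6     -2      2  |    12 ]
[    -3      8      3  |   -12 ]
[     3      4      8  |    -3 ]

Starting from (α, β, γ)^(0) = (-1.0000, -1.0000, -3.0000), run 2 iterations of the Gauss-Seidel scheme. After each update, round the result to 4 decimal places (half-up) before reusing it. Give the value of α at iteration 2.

Iteration 1:
  α = (12 - (-2)·-1.0000 - (2)·-3.0000) / (6) = 2.6667
  β = (-12 - (-3)·2.6667 - (3)·-3.0000) / (8) = 0.6250
  γ = (-3 - (3)·2.6667 - (4)·0.6250) / (8) = -1.6875
Iteration 2:
  α = (12 - (-2)·0.6250 - (2)·-1.6875) / (6) = 2.7708
  β = (-12 - (-3)·2.7708 - (3)·-1.6875) / (8) = 0.1719
  γ = (-3 - (3)·2.7708 - (4)·0.1719) / (8) = -1.5000

2.7708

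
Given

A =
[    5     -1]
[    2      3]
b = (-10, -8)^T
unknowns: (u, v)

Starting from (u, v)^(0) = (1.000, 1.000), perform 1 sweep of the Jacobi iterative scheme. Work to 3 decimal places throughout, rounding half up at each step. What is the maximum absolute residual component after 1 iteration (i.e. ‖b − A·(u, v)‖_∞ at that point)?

5.599

Iteration 1:
  u = (-10 - (-1)·1.000) / (5) = -1.800
  v = (-8 - (2)·1.000) / (3) = -3.333
Residual b − A·x = (-4.333, 5.599); ∞-norm = 5.599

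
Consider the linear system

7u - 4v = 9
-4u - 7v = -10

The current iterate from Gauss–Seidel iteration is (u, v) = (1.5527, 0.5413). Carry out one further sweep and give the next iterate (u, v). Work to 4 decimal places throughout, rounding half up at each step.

One sweep:
  u = (9 - (-4)·0.5413) / (7) = 1.5950
  v = (-10 - (-4)·1.5950) / (-7) = 0.5171

(1.5950, 0.5171)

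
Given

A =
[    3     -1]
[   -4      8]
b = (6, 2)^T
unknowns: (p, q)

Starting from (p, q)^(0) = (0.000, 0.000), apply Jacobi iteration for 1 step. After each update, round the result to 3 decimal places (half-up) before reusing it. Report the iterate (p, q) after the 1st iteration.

Iteration 1:
  p = (6 - (-1)·0.000) / (3) = 2.000
  q = (2 - (-4)·0.000) / (8) = 0.250

(2.000, 0.250)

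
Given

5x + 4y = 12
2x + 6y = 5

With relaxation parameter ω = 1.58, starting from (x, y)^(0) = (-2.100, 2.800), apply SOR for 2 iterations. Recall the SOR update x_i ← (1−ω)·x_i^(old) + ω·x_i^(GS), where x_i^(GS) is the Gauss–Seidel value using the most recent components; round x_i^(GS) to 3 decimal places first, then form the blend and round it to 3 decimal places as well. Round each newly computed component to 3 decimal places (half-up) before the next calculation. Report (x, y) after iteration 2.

Iteration 1:
  x: GS value = (12 - (4)·2.800) / (5) = 0.160;  x ← (1−ω)·-2.100 + ω·0.160 = 1.471
  y: GS value = (5 - (2)·1.471) / (6) = 0.343;  y ← (1−ω)·2.800 + ω·0.343 = -1.082
Iteration 2:
  x: GS value = (12 - (4)·-1.082) / (5) = 3.266;  x ← (1−ω)·1.471 + ω·3.266 = 4.307
  y: GS value = (5 - (2)·4.307) / (6) = -0.602;  y ← (1−ω)·-1.082 + ω·-0.602 = -0.324

(4.307, -0.324)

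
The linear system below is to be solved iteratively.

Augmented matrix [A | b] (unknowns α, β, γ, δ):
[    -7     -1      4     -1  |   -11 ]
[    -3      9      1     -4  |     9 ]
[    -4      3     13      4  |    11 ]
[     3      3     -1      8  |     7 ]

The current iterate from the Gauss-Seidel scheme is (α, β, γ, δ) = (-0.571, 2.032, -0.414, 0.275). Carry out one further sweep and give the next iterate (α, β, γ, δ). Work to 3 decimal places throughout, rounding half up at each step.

(1.005, 1.503, 0.724, 0.025)

One sweep:
  α = (-11 - (-1)·2.032 - (4)·-0.414 - (-1)·0.275) / (-7) = 1.005
  β = (9 - (-3)·1.005 - (1)·-0.414 - (-4)·0.275) / (9) = 1.503
  γ = (11 - (-4)·1.005 - (3)·1.503 - (4)·0.275) / (13) = 0.724
  δ = (7 - (3)·1.005 - (3)·1.503 - (-1)·0.724) / (8) = 0.025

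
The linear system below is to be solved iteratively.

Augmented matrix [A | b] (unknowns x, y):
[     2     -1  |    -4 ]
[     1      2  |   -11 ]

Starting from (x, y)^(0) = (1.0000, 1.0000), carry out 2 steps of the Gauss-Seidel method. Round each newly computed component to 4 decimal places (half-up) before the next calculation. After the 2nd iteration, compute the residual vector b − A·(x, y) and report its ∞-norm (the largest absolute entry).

Iteration 1:
  x = (-4 - (-1)·1.0000) / (2) = -1.5000
  y = (-11 - (1)·-1.5000) / (2) = -4.7500
Iteration 2:
  x = (-4 - (-1)·-4.7500) / (2) = -4.3750
  y = (-11 - (1)·-4.3750) / (2) = -3.3125
Residual b − A·x = (1.4375, 0.0000); ∞-norm = 1.4375

1.4375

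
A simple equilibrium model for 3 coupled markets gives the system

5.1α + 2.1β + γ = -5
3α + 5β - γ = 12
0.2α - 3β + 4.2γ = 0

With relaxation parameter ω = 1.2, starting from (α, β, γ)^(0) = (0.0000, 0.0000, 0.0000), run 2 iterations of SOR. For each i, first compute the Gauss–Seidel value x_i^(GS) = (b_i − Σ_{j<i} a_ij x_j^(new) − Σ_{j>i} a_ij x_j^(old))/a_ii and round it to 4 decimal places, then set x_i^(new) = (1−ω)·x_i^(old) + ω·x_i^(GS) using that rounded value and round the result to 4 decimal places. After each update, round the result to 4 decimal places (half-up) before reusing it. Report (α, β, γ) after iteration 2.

Iteration 1:
  α: GS value = (-5 - (2.1)·0.0000 - (1)·0.0000) / (5.1) = -0.9804;  α ← (1−ω)·0.0000 + ω·-0.9804 = -1.1765
  β: GS value = (12 - (3)·-1.1765 - (-1)·0.0000) / (5) = 3.1059;  β ← (1−ω)·0.0000 + ω·3.1059 = 3.7271
  γ: GS value = (0 - (0.2)·-1.1765 - (-3)·3.7271) / (4.2) = 2.7182;  γ ← (1−ω)·0.0000 + ω·2.7182 = 3.2618
Iteration 2:
  α: GS value = (-5 - (2.1)·3.7271 - (1)·3.2618) / (5.1) = -3.1546;  α ← (1−ω)·-1.1765 + ω·-3.1546 = -3.5502
  β: GS value = (12 - (3)·-3.5502 - (-1)·3.2618) / (5) = 5.1825;  β ← (1−ω)·3.7271 + ω·5.1825 = 5.4736
  γ: GS value = (0 - (0.2)·-3.5502 - (-3)·5.4736) / (4.2) = 4.0788;  γ ← (1−ω)·3.2618 + ω·4.0788 = 4.2422

(-3.5502, 5.4736, 4.2422)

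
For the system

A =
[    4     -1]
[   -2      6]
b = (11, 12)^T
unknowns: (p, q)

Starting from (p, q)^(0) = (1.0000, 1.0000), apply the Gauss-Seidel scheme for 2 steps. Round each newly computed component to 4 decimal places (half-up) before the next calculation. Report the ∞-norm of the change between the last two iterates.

0.5000

Iteration 1:
  p = (11 - (-1)·1.0000) / (4) = 3.0000
  q = (12 - (-2)·3.0000) / (6) = 3.0000
Iteration 2:
  p = (11 - (-1)·3.0000) / (4) = 3.5000
  q = (12 - (-2)·3.5000) / (6) = 3.1667
Change: (0.5000, 0.1667) → max |·| = 0.5000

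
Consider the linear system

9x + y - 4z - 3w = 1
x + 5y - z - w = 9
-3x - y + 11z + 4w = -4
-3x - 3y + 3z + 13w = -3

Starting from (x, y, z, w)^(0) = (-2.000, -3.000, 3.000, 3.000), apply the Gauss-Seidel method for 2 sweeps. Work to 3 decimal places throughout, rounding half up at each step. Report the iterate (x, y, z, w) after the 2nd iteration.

(-0.010, 1.924, -0.586, 0.346)

Iteration 1:
  x = (1 - (1)·-3.000 - (-4)·3.000 - (-3)·3.000) / (9) = 2.778
  y = (9 - (1)·2.778 - (-1)·3.000 - (-1)·3.000) / (5) = 2.444
  z = (-4 - (-3)·2.778 - (-1)·2.444 - (4)·3.000) / (11) = -0.475
  w = (-3 - (-3)·2.778 - (-3)·2.444 - (3)·-0.475) / (13) = 1.084
Iteration 2:
  x = (1 - (1)·2.444 - (-4)·-0.475 - (-3)·1.084) / (9) = -0.010
  y = (9 - (1)·-0.010 - (-1)·-0.475 - (-1)·1.084) / (5) = 1.924
  z = (-4 - (-3)·-0.010 - (-1)·1.924 - (4)·1.084) / (11) = -0.586
  w = (-3 - (-3)·-0.010 - (-3)·1.924 - (3)·-0.586) / (13) = 0.346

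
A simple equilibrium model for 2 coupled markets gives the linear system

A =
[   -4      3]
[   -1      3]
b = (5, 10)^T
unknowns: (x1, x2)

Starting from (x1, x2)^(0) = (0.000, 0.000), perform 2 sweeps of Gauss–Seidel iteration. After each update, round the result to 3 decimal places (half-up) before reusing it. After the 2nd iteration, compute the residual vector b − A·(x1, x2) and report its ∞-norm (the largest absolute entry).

Iteration 1:
  x1 = (5 - (3)·0.000) / (-4) = -1.250
  x2 = (10 - (-1)·-1.250) / (3) = 2.917
Iteration 2:
  x1 = (5 - (3)·2.917) / (-4) = 0.938
  x2 = (10 - (-1)·0.938) / (3) = 3.646
Residual b − A·x = (-2.186, 0.000); ∞-norm = 2.186

2.186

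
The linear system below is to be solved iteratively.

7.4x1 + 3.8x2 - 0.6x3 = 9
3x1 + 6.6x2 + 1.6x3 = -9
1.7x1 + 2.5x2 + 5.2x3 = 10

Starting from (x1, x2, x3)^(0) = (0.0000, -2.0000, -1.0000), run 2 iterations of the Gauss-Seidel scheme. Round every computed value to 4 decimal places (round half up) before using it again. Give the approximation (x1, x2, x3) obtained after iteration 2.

Iteration 1:
  x1 = (9 - (3.8)·-2.0000 - (-0.6)·-1.0000) / (7.4) = 2.1622
  x2 = (-9 - (3)·2.1622 - (1.6)·-1.0000) / (6.6) = -2.1040
  x3 = (10 - (1.7)·2.1622 - (2.5)·-2.1040) / (5.2) = 2.2277
Iteration 2:
  x1 = (9 - (3.8)·-2.1040 - (-0.6)·2.2277) / (7.4) = 2.4773
  x2 = (-9 - (3)·2.4773 - (1.6)·2.2277) / (6.6) = -3.0297
  x3 = (10 - (1.7)·2.4773 - (2.5)·-3.0297) / (5.2) = 2.5698

(2.4773, -3.0297, 2.5698)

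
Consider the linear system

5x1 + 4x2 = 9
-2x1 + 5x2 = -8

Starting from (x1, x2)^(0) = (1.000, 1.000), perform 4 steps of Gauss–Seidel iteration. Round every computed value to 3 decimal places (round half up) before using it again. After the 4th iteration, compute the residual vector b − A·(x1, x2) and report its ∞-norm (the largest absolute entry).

Iteration 1:
  x1 = (9 - (4)·1.000) / (5) = 1.000
  x2 = (-8 - (-2)·1.000) / (5) = -1.200
Iteration 2:
  x1 = (9 - (4)·-1.200) / (5) = 2.760
  x2 = (-8 - (-2)·2.760) / (5) = -0.496
Iteration 3:
  x1 = (9 - (4)·-0.496) / (5) = 2.197
  x2 = (-8 - (-2)·2.197) / (5) = -0.721
Iteration 4:
  x1 = (9 - (4)·-0.721) / (5) = 2.377
  x2 = (-8 - (-2)·2.377) / (5) = -0.649
Residual b − A·x = (-0.289, -0.001); ∞-norm = 0.289

0.289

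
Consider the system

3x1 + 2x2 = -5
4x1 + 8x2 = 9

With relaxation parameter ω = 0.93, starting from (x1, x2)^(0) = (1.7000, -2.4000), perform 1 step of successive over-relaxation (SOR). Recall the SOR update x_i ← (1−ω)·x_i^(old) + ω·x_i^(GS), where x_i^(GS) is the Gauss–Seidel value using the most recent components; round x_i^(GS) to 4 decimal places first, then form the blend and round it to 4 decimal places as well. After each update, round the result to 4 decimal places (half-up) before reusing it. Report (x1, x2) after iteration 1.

(0.0570, 0.8517)

Iteration 1:
  x1: GS value = (-5 - (2)·-2.4000) / (3) = -0.0667;  x1 ← (1−ω)·1.7000 + ω·-0.0667 = 0.0570
  x2: GS value = (9 - (4)·0.0570) / (8) = 1.0965;  x2 ← (1−ω)·-2.4000 + ω·1.0965 = 0.8517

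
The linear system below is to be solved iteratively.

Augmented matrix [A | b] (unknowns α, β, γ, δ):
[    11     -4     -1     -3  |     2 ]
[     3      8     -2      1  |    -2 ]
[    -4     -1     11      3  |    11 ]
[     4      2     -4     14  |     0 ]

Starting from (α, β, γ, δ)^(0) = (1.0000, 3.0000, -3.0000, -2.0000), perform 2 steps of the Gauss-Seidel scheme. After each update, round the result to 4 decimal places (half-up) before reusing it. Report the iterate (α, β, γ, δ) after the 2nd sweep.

Iteration 1:
  α = (2 - (-4)·3.0000 - (-1)·-3.0000 - (-3)·-2.0000) / (11) = 0.4545
  β = (-2 - (3)·0.4545 - (-2)·-3.0000 - (1)·-2.0000) / (8) = -0.9204
  γ = (11 - (-4)·0.4545 - (-1)·-0.9204 - (3)·-2.0000) / (11) = 1.6271
  δ = (0 - (4)·0.4545 - (2)·-0.9204 - (-4)·1.6271) / (14) = 0.4665
Iteration 2:
  α = (2 - (-4)·-0.9204 - (-1)·1.6271 - (-3)·0.4665) / (11) = 0.1223
  β = (-2 - (3)·0.1223 - (-2)·1.6271 - (1)·0.4665) / (8) = 0.0526
  γ = (11 - (-4)·0.1223 - (-1)·0.0526 - (3)·0.4665) / (11) = 0.9220
  δ = (0 - (4)·0.1223 - (2)·0.0526 - (-4)·0.9220) / (14) = 0.2210

(0.1223, 0.0526, 0.9220, 0.2210)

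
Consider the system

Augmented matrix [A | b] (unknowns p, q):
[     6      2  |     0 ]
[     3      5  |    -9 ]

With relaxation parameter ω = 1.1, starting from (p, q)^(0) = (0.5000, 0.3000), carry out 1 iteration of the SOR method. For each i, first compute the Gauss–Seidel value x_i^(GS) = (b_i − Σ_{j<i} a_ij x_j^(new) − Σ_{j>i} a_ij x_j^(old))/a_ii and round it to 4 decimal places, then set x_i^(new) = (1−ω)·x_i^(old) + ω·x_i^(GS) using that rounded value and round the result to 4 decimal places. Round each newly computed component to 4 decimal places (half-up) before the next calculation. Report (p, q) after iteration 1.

(-0.1600, -1.9044)

Iteration 1:
  p: GS value = (0 - (2)·0.3000) / (6) = -0.1000;  p ← (1−ω)·0.5000 + ω·-0.1000 = -0.1600
  q: GS value = (-9 - (3)·-0.1600) / (5) = -1.7040;  q ← (1−ω)·0.3000 + ω·-1.7040 = -1.9044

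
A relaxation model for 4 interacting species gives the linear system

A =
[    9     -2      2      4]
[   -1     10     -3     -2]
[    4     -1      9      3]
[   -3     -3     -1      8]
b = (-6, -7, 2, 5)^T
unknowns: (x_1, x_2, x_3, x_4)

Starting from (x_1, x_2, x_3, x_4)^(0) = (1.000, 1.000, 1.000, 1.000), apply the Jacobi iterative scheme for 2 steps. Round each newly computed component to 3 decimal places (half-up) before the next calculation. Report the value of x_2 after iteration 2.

-0.644

Iteration 1:
  x_1 = (-6 - (-2)·1.000 - (2)·1.000 - (4)·1.000) / (9) = -1.111
  x_2 = (-7 - (-1)·1.000 - (-3)·1.000 - (-2)·1.000) / (10) = -0.100
  x_3 = (2 - (4)·1.000 - (-1)·1.000 - (3)·1.000) / (9) = -0.444
  x_4 = (5 - (-3)·1.000 - (-3)·1.000 - (-1)·1.000) / (8) = 1.500
Iteration 2:
  x_1 = (-6 - (-2)·-0.100 - (2)·-0.444 - (4)·1.500) / (9) = -1.257
  x_2 = (-7 - (-1)·-1.111 - (-3)·-0.444 - (-2)·1.500) / (10) = -0.644
  x_3 = (2 - (4)·-1.111 - (-1)·-0.100 - (3)·1.500) / (9) = 0.205
  x_4 = (5 - (-3)·-1.111 - (-3)·-0.100 - (-1)·-0.444) / (8) = 0.115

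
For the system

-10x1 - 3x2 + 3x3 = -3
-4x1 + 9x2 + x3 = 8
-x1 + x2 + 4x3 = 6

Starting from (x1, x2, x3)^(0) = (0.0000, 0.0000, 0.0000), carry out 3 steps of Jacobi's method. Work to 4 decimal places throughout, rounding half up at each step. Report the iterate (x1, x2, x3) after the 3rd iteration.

Iteration 1:
  x1 = (-3 - (-3)·0.0000 - (3)·0.0000) / (-10) = 0.3000
  x2 = (8 - (-4)·0.0000 - (1)·0.0000) / (9) = 0.8889
  x3 = (6 - (-1)·0.0000 - (1)·0.0000) / (4) = 1.5000
Iteration 2:
  x1 = (-3 - (-3)·0.8889 - (3)·1.5000) / (-10) = 0.4833
  x2 = (8 - (-4)·0.3000 - (1)·1.5000) / (9) = 0.8556
  x3 = (6 - (-1)·0.3000 - (1)·0.8889) / (4) = 1.3528
Iteration 3:
  x1 = (-3 - (-3)·0.8556 - (3)·1.3528) / (-10) = 0.4492
  x2 = (8 - (-4)·0.4833 - (1)·1.3528) / (9) = 0.9534
  x3 = (6 - (-1)·0.4833 - (1)·0.8556) / (4) = 1.4069

(0.4492, 0.9534, 1.4069)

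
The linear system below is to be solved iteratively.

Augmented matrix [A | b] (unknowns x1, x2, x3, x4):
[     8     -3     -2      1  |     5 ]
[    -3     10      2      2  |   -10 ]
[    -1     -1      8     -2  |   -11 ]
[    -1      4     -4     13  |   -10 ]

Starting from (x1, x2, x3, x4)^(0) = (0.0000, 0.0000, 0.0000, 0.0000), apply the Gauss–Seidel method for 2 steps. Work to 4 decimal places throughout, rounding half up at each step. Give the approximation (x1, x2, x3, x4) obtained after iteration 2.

(0.0834, -0.5150, -1.6543, -1.1134)

Iteration 1:
  x1 = (5 - (-3)·0.0000 - (-2)·0.0000 - (1)·0.0000) / (8) = 0.6250
  x2 = (-10 - (-3)·0.6250 - (2)·0.0000 - (2)·0.0000) / (10) = -0.8125
  x3 = (-11 - (-1)·0.6250 - (-1)·-0.8125 - (-2)·0.0000) / (8) = -1.3984
  x4 = (-10 - (-1)·0.6250 - (4)·-0.8125 - (-4)·-1.3984) / (13) = -0.9014
Iteration 2:
  x1 = (5 - (-3)·-0.8125 - (-2)·-1.3984 - (1)·-0.9014) / (8) = 0.0834
  x2 = (-10 - (-3)·0.0834 - (2)·-1.3984 - (2)·-0.9014) / (10) = -0.5150
  x3 = (-11 - (-1)·0.0834 - (-1)·-0.5150 - (-2)·-0.9014) / (8) = -1.6543
  x4 = (-10 - (-1)·0.0834 - (4)·-0.5150 - (-4)·-1.6543) / (13) = -1.1134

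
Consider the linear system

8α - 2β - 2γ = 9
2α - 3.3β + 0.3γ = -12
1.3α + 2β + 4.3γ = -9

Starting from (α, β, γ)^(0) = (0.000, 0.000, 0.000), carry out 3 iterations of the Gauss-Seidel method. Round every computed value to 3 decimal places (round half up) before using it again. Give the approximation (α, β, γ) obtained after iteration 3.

(1.040, 3.882, -4.213)

Iteration 1:
  α = (9 - (-2)·0.000 - (-2)·0.000) / (8) = 1.125
  β = (-12 - (2)·1.125 - (0.3)·0.000) / (-3.3) = 4.318
  γ = (-9 - (1.3)·1.125 - (2)·4.318) / (4.3) = -4.442
Iteration 2:
  α = (9 - (-2)·4.318 - (-2)·-4.442) / (8) = 1.094
  β = (-12 - (2)·1.094 - (0.3)·-4.442) / (-3.3) = 3.896
  γ = (-9 - (1.3)·1.094 - (2)·3.896) / (4.3) = -4.236
Iteration 3:
  α = (9 - (-2)·3.896 - (-2)·-4.236) / (8) = 1.040
  β = (-12 - (2)·1.040 - (0.3)·-4.236) / (-3.3) = 3.882
  γ = (-9 - (1.3)·1.040 - (2)·3.882) / (4.3) = -4.213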